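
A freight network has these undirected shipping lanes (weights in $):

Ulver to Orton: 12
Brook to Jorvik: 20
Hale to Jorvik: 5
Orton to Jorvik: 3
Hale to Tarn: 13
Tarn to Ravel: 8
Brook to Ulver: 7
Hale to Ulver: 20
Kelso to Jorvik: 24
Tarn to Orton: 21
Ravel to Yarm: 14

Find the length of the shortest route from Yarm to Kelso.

$64

Enumerating some paths:
Yarm - Ravel - Tarn - Orton - Jorvik - Kelso: 14+8+21+3+24 = 70
Yarm - Ravel - Tarn - Hale - Jorvik - Kelso: 14+8+13+5+24 = 64
Yarm - Ravel - Tarn - Orton - Ulver - Hale - Jorvik - Kelso: 14+8+21+12+20+5+24 = 104
Yarm - Ravel - Tarn - Hale - Ulver - Orton - Jorvik - Kelso: 14+8+13+20+12+3+24 = 94
Cheapest is Yarm - Ravel - Tarn - Hale - Jorvik - Kelso at $64.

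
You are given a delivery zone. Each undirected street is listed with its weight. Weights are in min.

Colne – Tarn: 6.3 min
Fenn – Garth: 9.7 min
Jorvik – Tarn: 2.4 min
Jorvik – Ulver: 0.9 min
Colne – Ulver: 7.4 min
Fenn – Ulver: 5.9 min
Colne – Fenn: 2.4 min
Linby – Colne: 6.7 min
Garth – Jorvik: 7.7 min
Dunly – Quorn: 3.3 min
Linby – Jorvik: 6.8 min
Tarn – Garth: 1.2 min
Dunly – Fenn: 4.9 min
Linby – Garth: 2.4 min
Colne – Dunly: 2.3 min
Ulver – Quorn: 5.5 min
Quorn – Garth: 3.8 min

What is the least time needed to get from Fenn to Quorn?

Candidate routes:
Fenn - Dunly - Quorn: 4.9+3.3 = 8.2
Fenn - Ulver - Quorn: 5.9+5.5 = 11.4
Fenn - Garth - Quorn: 9.7+3.8 = 13.5
Fenn - Colne - Dunly - Quorn: 2.4+2.3+3.3 = 8
The minimum is 8 min via Fenn - Colne - Dunly - Quorn.

8 min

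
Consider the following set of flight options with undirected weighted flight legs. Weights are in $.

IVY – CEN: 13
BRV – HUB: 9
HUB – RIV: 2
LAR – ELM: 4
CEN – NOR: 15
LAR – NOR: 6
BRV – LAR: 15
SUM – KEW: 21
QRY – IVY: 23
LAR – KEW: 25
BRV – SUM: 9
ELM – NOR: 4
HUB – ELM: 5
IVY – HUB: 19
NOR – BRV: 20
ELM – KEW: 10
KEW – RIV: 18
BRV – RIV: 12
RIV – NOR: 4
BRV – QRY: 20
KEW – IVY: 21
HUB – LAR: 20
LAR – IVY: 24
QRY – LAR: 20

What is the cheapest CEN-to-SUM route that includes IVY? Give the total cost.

Best CEN to IVY: CEN → IVY costing 13
Shortest IVY→SUM: IVY → HUB → BRV → SUM = 37
Total via IVY: 13 + 37 = $50.

$50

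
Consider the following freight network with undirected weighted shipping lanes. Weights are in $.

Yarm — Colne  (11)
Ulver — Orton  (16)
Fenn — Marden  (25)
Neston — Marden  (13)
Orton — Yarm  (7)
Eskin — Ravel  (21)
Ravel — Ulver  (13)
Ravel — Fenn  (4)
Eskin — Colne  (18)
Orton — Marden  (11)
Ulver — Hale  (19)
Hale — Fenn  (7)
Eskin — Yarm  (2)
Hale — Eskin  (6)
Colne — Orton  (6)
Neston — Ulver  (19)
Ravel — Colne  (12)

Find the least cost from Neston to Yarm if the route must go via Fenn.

$51

Shortest Neston→Fenn: Neston → Ulver → Ravel → Fenn = 36
Shortest Fenn→Yarm: Fenn → Hale → Eskin → Yarm = 15
Total via Fenn: 36 + 15 = $51.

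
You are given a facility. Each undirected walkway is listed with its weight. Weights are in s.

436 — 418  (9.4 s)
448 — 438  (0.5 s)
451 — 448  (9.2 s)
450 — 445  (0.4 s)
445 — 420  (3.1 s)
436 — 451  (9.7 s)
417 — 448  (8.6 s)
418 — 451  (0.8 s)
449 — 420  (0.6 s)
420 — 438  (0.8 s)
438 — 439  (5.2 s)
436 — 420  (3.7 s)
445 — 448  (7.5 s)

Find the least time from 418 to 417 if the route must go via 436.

23 s

Best 418 to 436: 418–436 costing 9.4
Shortest 436→417: 436–420–438–448–417 = 13.6
Total via 436: 9.4 + 13.6 = 23 s.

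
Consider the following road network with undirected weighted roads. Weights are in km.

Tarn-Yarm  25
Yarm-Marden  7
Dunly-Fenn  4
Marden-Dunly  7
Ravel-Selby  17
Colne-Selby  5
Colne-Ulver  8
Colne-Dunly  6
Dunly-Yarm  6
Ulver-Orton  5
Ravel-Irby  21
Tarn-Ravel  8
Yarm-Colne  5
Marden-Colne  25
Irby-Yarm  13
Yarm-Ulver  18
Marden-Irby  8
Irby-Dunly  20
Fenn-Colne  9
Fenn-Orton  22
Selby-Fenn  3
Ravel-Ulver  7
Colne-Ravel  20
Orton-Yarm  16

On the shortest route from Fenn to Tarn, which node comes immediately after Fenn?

Selby

Candidate routes:
Fenn → Selby → Colne → Ulver → Ravel → Tarn: 3+5+8+7+8 = 31
Fenn → Colne → Ulver → Ravel → Tarn: 9+8+7+8 = 32
Fenn → Selby → Ravel → Tarn: 3+17+8 = 28
The minimum is 28 km via Fenn → Selby → Ravel → Tarn.
So from Fenn the first move is to Selby.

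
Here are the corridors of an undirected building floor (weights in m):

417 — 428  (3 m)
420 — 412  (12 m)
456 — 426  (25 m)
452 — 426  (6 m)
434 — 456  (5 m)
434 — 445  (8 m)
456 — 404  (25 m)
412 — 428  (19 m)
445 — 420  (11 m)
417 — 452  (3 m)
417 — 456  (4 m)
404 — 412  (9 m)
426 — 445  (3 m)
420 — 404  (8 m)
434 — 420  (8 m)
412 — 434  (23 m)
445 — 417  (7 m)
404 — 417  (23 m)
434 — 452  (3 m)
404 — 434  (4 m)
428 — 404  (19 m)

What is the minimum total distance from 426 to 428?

Candidate routes:
426–445–434–452–417–428: 3+8+3+3+3 = 20
426–445–417–428: 3+7+3 = 13
426–452–417–428: 6+3+3 = 12
Cheapest is 426–452–417–428 at 12 m.

12 m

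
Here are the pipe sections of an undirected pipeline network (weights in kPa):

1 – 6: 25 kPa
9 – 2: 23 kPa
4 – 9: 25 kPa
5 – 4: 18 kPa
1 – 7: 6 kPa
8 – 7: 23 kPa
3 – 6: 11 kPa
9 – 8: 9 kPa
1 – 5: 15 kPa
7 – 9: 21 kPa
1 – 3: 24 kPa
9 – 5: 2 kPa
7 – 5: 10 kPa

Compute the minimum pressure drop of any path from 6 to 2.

Candidate routes:
6 → 1 → 7 → 9 → 2: 25+6+21+23 = 75
6 → 3 → 1 → 5 → 9 → 2: 11+24+15+2+23 = 75
6 → 1 → 5 → 9 → 2: 25+15+2+23 = 65
6 → 1 → 7 → 5 → 9 → 2: 25+6+10+2+23 = 66
Cheapest is 6 → 1 → 5 → 9 → 2 at 65 kPa.

65 kPa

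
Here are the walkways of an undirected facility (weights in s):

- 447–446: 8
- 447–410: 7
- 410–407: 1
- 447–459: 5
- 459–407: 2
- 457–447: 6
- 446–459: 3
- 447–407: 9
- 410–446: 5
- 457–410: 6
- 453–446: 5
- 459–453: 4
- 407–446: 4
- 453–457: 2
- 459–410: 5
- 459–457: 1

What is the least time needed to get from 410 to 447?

Running Dijkstra from 410:
410: 0
407: 1  (via 410)
459: 3  (via 407)
457: 4  (via 459)
446: 5  (via 410)
453: 6  (via 457)
447: 7  (via 410)
Shortest route: 410 → 447 = 7 s.

7 s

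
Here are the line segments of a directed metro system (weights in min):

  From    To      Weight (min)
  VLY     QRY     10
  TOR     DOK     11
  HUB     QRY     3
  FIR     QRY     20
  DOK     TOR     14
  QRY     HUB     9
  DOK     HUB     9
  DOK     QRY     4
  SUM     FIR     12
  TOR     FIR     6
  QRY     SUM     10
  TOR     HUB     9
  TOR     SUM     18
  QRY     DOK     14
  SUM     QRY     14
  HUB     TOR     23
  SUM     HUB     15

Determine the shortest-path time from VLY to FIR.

Settle nodes by increasing distance from VLY:
VLY: 0
QRY: 10  (via VLY)
HUB: 19  (via QRY)
SUM: 20  (via QRY)
DOK: 24  (via QRY)
FIR: 32  (via SUM)
Shortest route: VLY–QRY–SUM–FIR = 32 min.

32 min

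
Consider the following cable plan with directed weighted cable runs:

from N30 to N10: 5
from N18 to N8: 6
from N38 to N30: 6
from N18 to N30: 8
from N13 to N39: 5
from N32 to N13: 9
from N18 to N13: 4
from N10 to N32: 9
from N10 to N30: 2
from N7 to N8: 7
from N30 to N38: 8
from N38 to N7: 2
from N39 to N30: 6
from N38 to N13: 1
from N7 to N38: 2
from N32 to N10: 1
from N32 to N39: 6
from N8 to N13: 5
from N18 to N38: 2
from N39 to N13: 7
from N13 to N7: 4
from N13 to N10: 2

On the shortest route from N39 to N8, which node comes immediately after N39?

Enumerating some paths:
N39 → N30 → N38 → N7 → N8: 6+8+2+7 = 23
N39 → N13 → N7 → N8: 7+4+7 = 18
The minimum is 18 via N39 → N13 → N7 → N8.
So from N39 the first move is to N13.

N13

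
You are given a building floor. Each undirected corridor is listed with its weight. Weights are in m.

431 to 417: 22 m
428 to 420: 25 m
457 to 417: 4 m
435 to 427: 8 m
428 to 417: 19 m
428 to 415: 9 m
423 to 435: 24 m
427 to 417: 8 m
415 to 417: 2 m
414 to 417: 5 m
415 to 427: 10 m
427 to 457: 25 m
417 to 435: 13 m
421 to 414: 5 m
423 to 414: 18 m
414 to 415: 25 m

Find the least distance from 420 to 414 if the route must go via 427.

57 m

Shortest 420→427: 420–428–415–427 = 44
Shortest 427→414: 427–417–414 = 13
Total via 427: 44 + 13 = 57 m.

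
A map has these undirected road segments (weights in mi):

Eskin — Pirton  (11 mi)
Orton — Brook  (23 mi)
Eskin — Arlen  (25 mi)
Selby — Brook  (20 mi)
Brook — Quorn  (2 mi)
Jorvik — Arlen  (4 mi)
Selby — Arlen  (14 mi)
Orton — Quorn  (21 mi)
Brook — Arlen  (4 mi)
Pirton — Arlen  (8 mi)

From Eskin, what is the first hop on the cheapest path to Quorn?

Pirton

Candidate routes:
Eskin - Pirton - Arlen - Selby - Brook - Quorn: 11+8+14+20+2 = 55
Eskin - Arlen - Brook - Quorn: 25+4+2 = 31
Eskin - Pirton - Arlen - Brook - Quorn: 11+8+4+2 = 25
Cheapest is Eskin - Pirton - Arlen - Brook - Quorn at 25 mi.
So from Eskin the first move is to Pirton.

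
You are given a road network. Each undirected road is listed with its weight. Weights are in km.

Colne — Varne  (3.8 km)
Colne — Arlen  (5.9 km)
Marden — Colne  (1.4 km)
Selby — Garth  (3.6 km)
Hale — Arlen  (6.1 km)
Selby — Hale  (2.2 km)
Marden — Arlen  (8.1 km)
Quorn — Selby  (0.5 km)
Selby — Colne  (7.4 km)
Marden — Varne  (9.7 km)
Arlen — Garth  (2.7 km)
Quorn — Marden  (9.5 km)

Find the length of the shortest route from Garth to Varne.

Enumerating some paths:
Garth - Selby - Colne - Varne: 3.6+7.4+3.8 = 14.8
Garth - Arlen - Colne - Varne: 2.7+5.9+3.8 = 12.4
Garth - Selby - Quorn - Marden - Colne - Varne: 3.6+0.5+9.5+1.4+3.8 = 18.8
Garth - Arlen - Marden - Colne - Varne: 2.7+8.1+1.4+3.8 = 16
Cheapest is Garth - Arlen - Colne - Varne at 12.4 km.

12.4 km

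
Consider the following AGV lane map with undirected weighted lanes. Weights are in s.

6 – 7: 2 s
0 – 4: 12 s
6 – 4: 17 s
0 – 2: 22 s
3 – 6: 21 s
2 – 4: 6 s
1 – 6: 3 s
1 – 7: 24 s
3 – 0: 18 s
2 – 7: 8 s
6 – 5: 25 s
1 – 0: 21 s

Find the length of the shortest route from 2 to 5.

35 s

Shortest distances from 2:
2: 0
4: 6  (via 2)
7: 8  (via 2)
6: 10  (via 7)
1: 13  (via 6)
0: 18  (via 4)
3: 31  (via 6)
5: 35  (via 6)
Shortest route: 2 → 7 → 6 → 5 = 35 s.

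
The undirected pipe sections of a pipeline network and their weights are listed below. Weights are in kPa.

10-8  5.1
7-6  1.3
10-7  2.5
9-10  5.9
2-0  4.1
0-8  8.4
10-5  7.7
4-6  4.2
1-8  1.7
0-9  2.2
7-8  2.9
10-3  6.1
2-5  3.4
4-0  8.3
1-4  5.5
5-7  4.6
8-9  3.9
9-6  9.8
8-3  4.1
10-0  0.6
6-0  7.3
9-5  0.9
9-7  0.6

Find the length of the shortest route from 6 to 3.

8.3 kPa

Shortest distances from 6:
6: 0
7: 1.3  (via 6)
9: 1.9  (via 7)
5: 2.8  (via 9)
10: 3.8  (via 7)
0: 4.1  (via 9)
4: 4.2  (via 6)
8: 4.2  (via 7)
1: 5.9  (via 8)
2: 6.2  (via 5)
3: 8.3  (via 8)
Shortest route: 6–7–8–3 = 8.3 kPa.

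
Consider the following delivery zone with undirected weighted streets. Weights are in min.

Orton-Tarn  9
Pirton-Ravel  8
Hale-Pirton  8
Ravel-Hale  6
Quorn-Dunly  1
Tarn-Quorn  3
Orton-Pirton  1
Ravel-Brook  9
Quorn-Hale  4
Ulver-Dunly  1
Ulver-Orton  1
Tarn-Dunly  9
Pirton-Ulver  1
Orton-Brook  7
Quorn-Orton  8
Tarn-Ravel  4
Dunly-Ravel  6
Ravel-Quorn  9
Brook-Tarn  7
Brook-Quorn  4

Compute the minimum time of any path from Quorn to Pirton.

Shortest distances from Quorn:
Quorn: 0
Dunly: 1  (via Quorn)
Ulver: 2  (via Dunly)
Pirton: 3  (via Ulver)
Shortest route: Quorn–Dunly–Ulver–Pirton = 3 min.

3 min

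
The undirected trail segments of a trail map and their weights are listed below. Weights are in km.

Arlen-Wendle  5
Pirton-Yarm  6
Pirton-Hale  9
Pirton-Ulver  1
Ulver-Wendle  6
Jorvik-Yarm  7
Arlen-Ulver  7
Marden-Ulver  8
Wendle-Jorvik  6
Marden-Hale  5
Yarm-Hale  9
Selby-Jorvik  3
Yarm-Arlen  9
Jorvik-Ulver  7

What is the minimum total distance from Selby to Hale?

Running Dijkstra from Selby:
Selby: 0
Jorvik: 3  (via Selby)
Wendle: 9  (via Jorvik)
Yarm: 10  (via Jorvik)
Ulver: 10  (via Jorvik)
Pirton: 11  (via Ulver)
Arlen: 14  (via Wendle)
Marden: 18  (via Ulver)
Hale: 19  (via Yarm)
Shortest route: Selby → Jorvik → Yarm → Hale = 19 km.

19 km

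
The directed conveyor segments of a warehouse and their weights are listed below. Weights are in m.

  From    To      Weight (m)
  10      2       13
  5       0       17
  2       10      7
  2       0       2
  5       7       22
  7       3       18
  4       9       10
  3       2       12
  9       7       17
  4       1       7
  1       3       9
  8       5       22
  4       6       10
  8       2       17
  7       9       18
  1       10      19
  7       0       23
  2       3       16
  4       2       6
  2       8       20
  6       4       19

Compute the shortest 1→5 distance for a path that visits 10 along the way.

Best 1 to 10: 1 → 10 costing 19
Shortest 10→5: 10 → 2 → 8 → 5 = 55
Total via 10: 19 + 55 = 74 m.

74 m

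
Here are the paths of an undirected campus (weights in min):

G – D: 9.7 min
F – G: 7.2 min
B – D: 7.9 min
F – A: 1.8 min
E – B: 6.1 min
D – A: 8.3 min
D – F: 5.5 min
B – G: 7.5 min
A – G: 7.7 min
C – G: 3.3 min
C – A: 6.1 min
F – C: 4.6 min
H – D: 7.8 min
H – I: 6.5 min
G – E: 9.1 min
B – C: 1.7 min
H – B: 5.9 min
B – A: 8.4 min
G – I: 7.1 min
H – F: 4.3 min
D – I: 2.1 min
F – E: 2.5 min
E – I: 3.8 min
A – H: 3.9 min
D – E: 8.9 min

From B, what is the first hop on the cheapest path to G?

Candidate routes:
B → C → G: 1.7+3.3 = 5
B → G: 7.5 = 7.5
The minimum is 5 min via B → C → G.
So from B the first move is to C.

C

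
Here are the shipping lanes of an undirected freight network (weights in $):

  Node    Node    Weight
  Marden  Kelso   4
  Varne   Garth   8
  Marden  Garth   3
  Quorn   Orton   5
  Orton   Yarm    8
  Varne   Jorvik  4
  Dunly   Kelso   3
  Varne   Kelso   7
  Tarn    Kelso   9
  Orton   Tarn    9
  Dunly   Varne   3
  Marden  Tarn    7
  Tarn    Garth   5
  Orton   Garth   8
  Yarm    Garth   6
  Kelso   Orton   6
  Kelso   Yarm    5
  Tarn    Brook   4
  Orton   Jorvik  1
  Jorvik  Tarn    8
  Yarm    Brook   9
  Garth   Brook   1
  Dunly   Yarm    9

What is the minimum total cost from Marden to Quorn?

$15

Settle nodes by increasing distance from Marden:
Marden: 0
Garth: 3  (via Marden)
Brook: 4  (via Garth)
Kelso: 4  (via Marden)
Dunly: 7  (via Kelso)
Tarn: 7  (via Marden)
Yarm: 9  (via Garth)
Orton: 10  (via Kelso)
Varne: 10  (via Dunly)
Jorvik: 11  (via Orton)
Quorn: 15  (via Orton)
Shortest route: Marden–Kelso–Orton–Quorn = $15.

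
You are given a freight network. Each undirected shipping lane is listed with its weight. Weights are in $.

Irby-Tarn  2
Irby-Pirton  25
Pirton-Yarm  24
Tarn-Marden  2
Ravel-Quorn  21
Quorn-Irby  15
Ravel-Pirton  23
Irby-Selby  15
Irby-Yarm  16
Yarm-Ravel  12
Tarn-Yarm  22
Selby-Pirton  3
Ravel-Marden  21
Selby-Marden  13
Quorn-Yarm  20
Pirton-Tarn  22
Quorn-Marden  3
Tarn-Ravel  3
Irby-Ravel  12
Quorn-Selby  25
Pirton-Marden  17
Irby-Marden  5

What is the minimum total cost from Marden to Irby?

$4

Settle nodes by increasing distance from Marden:
Marden: 0
Tarn: 2  (via Marden)
Quorn: 3  (via Marden)
Irby: 4  (via Tarn)
Shortest route: Marden–Tarn–Irby = $4.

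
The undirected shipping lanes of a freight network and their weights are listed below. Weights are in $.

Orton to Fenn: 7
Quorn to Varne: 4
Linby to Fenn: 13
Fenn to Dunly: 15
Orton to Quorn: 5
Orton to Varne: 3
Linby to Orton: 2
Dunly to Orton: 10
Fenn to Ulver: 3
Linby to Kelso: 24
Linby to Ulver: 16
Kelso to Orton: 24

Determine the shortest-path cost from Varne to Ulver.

$13

Shortest distances from Varne:
Varne: 0
Orton: 3  (via Varne)
Quorn: 4  (via Varne)
Linby: 5  (via Orton)
Fenn: 10  (via Orton)
Dunly: 13  (via Orton)
Ulver: 13  (via Fenn)
Shortest route: Varne–Orton–Fenn–Ulver = $13.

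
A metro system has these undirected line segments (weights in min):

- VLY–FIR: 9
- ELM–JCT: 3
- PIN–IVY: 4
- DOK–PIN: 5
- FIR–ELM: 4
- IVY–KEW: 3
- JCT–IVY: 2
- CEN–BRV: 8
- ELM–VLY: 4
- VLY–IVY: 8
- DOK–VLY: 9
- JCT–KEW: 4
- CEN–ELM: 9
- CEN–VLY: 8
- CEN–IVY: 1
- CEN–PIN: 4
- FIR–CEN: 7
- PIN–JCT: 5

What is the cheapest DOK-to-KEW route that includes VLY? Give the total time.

Best DOK to VLY: DOK → VLY costing 9
Shortest VLY→KEW: VLY → ELM → JCT → KEW = 11
Total via VLY: 9 + 11 = 20 min.

20 min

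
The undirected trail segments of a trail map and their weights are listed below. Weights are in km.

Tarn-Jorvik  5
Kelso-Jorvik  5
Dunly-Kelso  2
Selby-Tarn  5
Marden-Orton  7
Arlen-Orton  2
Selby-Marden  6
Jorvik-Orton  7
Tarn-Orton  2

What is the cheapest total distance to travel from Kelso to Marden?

19 km

Enumerating some paths:
Kelso–Jorvik–Tarn–Selby–Marden: 5+5+5+6 = 21
Kelso–Jorvik–Orton–Tarn–Selby–Marden: 5+7+2+5+6 = 25
Kelso–Jorvik–Orton–Marden: 5+7+7 = 19
Cheapest is Kelso–Jorvik–Orton–Marden at 19 km.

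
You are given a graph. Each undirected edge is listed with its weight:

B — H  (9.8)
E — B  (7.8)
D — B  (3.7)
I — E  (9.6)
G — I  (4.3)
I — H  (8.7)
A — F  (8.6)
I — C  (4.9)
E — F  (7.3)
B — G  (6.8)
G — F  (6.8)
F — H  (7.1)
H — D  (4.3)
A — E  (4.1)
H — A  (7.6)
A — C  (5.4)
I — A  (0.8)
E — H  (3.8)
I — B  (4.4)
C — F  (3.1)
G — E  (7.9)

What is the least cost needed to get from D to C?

13

Enumerating some paths:
D → B → I → A → C: 3.7+4.4+0.8+5.4 = 14.3
D → H → F → C: 4.3+7.1+3.1 = 14.5
D → B → I → C: 3.7+4.4+4.9 = 13
D → H → A → C: 4.3+7.6+5.4 = 17.3
Cheapest is D → B → I → C at 13.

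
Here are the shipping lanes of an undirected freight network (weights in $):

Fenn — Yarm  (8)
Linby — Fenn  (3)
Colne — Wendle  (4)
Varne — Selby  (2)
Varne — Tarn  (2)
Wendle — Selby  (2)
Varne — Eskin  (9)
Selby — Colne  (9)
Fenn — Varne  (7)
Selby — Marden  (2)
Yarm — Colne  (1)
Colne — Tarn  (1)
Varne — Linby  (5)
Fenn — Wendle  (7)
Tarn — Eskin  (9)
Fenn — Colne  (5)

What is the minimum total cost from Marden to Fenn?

Compare a few routes:
Marden–Selby–Wendle–Fenn: 2+2+7 = 11
Marden–Selby–Varne–Linby–Fenn: 2+2+5+3 = 12
Cheapest is Marden–Selby–Wendle–Fenn at $11.

$11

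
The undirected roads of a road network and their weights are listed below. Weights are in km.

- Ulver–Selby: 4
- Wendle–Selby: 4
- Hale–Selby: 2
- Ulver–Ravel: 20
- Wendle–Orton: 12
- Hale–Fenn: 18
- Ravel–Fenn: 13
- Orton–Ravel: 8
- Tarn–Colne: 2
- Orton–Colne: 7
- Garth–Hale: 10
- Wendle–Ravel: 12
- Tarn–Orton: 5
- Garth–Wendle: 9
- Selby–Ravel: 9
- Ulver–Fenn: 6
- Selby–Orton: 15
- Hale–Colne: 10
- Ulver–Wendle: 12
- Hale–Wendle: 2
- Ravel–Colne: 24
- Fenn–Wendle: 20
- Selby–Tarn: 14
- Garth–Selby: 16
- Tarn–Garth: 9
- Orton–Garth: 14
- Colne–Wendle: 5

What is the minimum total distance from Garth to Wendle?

Compare a few routes:
Garth - Wendle: 9 = 9
Garth - Hale - Wendle: 10+2 = 12
Garth - Hale - Selby - Wendle: 10+2+4 = 16
Cheapest is Garth - Wendle at 9 km.

9 km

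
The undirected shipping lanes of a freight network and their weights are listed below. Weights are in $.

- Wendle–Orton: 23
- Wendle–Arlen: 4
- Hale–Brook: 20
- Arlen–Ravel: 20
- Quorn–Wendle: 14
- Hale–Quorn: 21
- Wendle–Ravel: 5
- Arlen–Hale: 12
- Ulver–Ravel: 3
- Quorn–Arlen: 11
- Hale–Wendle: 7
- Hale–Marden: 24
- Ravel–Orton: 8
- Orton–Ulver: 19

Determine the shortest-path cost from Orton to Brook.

Enumerating some paths:
Orton–Ravel–Wendle–Arlen–Hale–Brook: 8+5+4+12+20 = 49
Orton–Ulver–Ravel–Wendle–Hale–Brook: 19+3+5+7+20 = 54
Orton–Ravel–Wendle–Hale–Brook: 8+5+7+20 = 40
Orton–Wendle–Hale–Brook: 23+7+20 = 50
Cheapest is Orton–Ravel–Wendle–Hale–Brook at $40.

$40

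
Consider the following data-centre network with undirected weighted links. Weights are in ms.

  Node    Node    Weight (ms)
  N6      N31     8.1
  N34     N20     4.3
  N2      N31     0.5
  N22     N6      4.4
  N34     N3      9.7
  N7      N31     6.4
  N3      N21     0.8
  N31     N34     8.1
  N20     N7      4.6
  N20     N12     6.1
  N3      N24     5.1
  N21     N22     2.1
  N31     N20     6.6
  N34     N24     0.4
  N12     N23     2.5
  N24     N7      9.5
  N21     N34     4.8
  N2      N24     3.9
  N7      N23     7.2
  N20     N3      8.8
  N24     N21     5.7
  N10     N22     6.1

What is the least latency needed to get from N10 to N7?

21.9 ms

Enumerating some paths:
N10 → N22 → N21 → N3 → N20 → N7: 6.1+2.1+0.8+8.8+4.6 = 22.4
N10 → N22 → N21 → N34 → N20 → N7: 6.1+2.1+4.8+4.3+4.6 = 21.9
N10 → N22 → N21 → N34 → N24 → N7: 6.1+2.1+4.8+0.4+9.5 = 22.9
Cheapest is N10 → N22 → N21 → N34 → N20 → N7 at 21.9 ms.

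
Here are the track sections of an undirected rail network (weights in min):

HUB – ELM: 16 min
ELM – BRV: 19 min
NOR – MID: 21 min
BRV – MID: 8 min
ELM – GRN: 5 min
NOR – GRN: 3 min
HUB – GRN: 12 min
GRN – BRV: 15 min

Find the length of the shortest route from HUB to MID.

Candidate routes:
HUB - ELM - BRV - MID: 16+19+8 = 43
HUB - GRN - BRV - MID: 12+15+8 = 35
HUB - GRN - NOR - MID: 12+3+21 = 36
HUB - GRN - ELM - BRV - MID: 12+5+19+8 = 44
The minimum is 35 min via HUB - GRN - BRV - MID.

35 min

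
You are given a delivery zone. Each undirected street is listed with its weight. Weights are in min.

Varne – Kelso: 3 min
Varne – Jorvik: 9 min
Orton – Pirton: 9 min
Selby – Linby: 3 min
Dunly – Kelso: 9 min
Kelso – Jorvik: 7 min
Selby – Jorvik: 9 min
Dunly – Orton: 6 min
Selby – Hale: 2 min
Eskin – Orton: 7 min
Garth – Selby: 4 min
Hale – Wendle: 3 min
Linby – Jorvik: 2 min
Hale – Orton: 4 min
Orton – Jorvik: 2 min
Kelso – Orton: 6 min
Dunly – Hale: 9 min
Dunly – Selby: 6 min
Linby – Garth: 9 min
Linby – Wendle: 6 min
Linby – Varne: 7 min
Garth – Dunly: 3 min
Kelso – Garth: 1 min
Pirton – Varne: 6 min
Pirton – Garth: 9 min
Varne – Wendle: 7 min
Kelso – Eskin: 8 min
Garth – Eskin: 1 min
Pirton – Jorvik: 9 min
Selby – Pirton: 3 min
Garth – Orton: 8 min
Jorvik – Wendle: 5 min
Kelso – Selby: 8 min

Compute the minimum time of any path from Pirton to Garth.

7 min

Running Dijkstra from Pirton:
Pirton: 0
Selby: 3  (via Pirton)
Hale: 5  (via Selby)
Linby: 6  (via Selby)
Varne: 6  (via Pirton)
Garth: 7  (via Selby)
Shortest route: Pirton–Selby–Garth = 7 min.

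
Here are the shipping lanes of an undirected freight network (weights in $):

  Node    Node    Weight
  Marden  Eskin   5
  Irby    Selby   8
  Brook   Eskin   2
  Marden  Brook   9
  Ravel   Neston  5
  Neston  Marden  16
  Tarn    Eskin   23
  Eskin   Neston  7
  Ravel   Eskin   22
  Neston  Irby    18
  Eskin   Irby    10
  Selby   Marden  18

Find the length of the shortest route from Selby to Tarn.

$41

Compare a few routes:
Selby - Irby - Eskin - Tarn: 8+10+23 = 41
Selby - Marden - Brook - Eskin - Tarn: 18+9+2+23 = 52
Selby - Irby - Neston - Eskin - Tarn: 8+18+7+23 = 56
Selby - Marden - Eskin - Tarn: 18+5+23 = 46
The minimum is $41 via Selby - Irby - Eskin - Tarn.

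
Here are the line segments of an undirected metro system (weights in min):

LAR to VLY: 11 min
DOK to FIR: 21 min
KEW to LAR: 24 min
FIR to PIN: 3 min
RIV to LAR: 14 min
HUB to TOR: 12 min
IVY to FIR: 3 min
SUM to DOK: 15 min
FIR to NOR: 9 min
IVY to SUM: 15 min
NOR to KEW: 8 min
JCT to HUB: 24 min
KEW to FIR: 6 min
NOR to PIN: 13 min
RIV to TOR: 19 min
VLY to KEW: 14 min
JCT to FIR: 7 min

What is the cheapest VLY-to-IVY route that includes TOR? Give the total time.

90 min

Shortest VLY→TOR: VLY–LAR–RIV–TOR = 44
Shortest TOR→IVY: TOR–HUB–JCT–FIR–IVY = 46
Total via TOR: 44 + 46 = 90 min.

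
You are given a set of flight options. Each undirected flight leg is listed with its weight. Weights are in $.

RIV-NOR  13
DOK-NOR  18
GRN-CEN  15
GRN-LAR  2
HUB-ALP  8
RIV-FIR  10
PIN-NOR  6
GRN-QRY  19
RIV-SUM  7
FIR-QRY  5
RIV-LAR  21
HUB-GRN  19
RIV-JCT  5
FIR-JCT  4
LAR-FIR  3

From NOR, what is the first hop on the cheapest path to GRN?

RIV

Candidate routes:
NOR–RIV–JCT–FIR–LAR–GRN: 13+5+4+3+2 = 27
NOR–RIV–FIR–LAR–GRN: 13+10+3+2 = 28
Cheapest is NOR–RIV–JCT–FIR–LAR–GRN at $27.
So from NOR the first move is to RIV.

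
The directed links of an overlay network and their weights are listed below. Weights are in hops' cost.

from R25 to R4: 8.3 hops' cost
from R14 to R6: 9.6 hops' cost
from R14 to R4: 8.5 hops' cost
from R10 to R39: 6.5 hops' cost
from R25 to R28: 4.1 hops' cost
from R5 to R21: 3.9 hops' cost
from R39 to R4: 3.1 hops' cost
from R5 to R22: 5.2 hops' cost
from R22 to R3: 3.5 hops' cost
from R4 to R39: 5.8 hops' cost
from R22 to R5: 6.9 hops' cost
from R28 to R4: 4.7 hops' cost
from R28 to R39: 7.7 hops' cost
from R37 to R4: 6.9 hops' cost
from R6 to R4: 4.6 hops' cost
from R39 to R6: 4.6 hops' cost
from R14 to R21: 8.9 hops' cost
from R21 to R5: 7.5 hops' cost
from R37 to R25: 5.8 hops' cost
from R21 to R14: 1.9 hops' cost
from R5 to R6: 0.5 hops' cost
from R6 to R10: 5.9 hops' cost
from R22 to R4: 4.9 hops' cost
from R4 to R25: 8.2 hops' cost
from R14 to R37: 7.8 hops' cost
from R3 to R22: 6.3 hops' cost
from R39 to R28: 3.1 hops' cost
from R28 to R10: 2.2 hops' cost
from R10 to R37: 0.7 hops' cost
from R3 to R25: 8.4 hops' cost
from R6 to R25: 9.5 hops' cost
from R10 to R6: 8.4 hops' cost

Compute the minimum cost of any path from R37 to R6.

Running Dijkstra from R37:
R37: 0
R25: 5.8  (via R37)
R4: 6.9  (via R37)
R28: 9.9  (via R25)
R10: 12.1  (via R28)
R39: 12.7  (via R4)
R6: 17.3  (via R39)
Shortest route: R37 → R4 → R39 → R6 = 17.3 hops' cost.

17.3 hops' cost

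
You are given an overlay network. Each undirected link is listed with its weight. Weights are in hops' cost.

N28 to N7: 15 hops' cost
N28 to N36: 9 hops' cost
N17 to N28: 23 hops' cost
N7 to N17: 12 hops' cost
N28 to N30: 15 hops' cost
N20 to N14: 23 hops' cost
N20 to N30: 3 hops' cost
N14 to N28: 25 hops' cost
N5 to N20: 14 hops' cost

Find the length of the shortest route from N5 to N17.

55 hops' cost

Shortest distances from N5:
N5: 0
N20: 14  (via N5)
N30: 17  (via N20)
N28: 32  (via N30)
N14: 37  (via N20)
N36: 41  (via N28)
N7: 47  (via N28)
N17: 55  (via N28)
Shortest route: N5–N20–N30–N28–N17 = 55 hops' cost.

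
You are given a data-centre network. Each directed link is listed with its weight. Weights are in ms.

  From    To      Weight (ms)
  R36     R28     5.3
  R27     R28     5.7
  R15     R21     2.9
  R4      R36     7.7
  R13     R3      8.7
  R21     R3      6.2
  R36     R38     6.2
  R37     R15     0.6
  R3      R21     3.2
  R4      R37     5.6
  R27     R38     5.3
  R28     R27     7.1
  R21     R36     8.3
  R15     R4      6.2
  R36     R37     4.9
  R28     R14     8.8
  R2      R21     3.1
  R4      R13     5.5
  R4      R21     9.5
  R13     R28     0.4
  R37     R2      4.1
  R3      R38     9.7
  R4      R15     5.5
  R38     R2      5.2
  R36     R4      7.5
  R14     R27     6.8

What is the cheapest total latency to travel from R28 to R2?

Running Dijkstra from R28:
R28: 0
R27: 7.1  (via R28)
R14: 8.8  (via R28)
R38: 12.4  (via R27)
R2: 17.6  (via R38)
Shortest route: R28–R27–R38–R2 = 17.6 ms.

17.6 ms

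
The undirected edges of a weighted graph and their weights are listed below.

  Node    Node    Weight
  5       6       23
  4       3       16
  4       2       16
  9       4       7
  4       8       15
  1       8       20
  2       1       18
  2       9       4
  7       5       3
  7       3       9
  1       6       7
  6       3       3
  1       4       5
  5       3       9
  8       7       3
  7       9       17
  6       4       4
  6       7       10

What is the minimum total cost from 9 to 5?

20

Compare a few routes:
9 - 4 - 6 - 7 - 5: 7+4+10+3 = 24
9 - 7 - 5: 17+3 = 20
9 - 4 - 6 - 3 - 5: 7+4+3+9 = 23
The minimum is 20 via 9 - 7 - 5.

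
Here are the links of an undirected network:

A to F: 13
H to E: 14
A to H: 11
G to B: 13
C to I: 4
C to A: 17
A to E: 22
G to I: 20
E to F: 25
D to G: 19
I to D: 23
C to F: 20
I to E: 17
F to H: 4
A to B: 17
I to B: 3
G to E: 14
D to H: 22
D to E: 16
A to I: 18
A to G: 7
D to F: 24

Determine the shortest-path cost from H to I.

Enumerating some paths:
H → F → C → I: 4+20+4 = 28
H → E → I: 14+17 = 31
H → A → I: 11+18 = 29
H → A → B → I: 11+17+3 = 31
The minimum is 28 via H → F → C → I.

28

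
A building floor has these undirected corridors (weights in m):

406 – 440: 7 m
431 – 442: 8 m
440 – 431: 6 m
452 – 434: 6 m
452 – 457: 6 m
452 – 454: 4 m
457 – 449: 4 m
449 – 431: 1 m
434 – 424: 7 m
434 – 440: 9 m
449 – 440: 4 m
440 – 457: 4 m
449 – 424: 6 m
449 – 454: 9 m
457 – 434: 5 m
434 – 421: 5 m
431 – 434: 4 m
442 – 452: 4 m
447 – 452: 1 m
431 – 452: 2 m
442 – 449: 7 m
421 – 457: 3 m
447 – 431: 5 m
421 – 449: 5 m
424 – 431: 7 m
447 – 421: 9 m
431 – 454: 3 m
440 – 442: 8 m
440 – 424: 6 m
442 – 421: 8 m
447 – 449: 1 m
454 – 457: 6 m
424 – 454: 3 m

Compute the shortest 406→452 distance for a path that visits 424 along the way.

Shortest 406→424: 406–440–424 = 13
Shortest 424→452: 424–454–452 = 7
Total via 424: 13 + 7 = 20 m.

20 m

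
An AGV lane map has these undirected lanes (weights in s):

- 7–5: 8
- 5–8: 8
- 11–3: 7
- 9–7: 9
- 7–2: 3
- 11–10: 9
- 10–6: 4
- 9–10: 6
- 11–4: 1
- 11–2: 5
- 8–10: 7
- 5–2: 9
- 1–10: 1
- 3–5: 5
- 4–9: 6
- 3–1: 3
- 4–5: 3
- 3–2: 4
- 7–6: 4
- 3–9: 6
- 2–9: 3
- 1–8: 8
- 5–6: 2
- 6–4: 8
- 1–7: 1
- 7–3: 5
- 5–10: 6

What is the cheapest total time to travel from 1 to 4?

Running Dijkstra from 1:
1: 0
7: 1  (via 1)
10: 1  (via 1)
3: 3  (via 1)
2: 4  (via 7)
6: 5  (via 7)
5: 7  (via 10)
9: 7  (via 10)
8: 8  (via 1)
11: 9  (via 2)
4: 10  (via 5)
Shortest route: 1 → 10 → 5 → 4 = 10 s.

10 s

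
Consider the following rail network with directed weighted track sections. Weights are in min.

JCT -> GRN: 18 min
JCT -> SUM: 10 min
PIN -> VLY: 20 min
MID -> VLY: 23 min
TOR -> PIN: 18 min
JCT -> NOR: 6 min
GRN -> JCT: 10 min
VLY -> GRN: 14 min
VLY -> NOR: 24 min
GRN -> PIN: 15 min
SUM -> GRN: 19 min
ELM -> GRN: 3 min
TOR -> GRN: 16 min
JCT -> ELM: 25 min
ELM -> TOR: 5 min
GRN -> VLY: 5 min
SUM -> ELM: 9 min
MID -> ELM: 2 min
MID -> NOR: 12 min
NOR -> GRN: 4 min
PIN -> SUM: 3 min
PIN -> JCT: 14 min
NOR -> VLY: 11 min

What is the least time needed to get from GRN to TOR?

Shortest distances from GRN:
GRN: 0
VLY: 5  (via GRN)
JCT: 10  (via GRN)
PIN: 15  (via GRN)
NOR: 16  (via JCT)
SUM: 18  (via PIN)
ELM: 27  (via SUM)
TOR: 32  (via ELM)
Shortest route: GRN → PIN → SUM → ELM → TOR = 32 min.

32 min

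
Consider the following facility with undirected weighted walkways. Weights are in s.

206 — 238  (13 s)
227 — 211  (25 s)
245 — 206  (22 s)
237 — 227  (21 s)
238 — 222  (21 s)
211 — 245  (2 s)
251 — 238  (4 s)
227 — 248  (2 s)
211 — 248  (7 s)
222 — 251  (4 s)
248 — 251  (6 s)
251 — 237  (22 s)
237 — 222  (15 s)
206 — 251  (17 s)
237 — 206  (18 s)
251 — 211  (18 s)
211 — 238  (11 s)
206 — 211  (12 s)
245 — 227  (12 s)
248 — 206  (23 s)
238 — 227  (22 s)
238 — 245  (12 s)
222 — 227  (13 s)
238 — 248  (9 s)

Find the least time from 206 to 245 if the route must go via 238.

Best 206 to 238: 206–238 costing 13
Shortest 238→245: 238–245 = 12
Total via 238: 13 + 12 = 25 s.

25 s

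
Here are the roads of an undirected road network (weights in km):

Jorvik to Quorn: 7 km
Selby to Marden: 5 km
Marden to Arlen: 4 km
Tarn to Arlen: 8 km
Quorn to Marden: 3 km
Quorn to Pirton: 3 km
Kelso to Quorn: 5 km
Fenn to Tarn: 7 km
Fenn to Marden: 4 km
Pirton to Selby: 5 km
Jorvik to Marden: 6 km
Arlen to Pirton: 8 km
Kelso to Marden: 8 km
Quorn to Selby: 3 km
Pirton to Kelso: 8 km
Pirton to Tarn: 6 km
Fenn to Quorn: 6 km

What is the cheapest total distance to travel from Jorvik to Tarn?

Running Dijkstra from Jorvik:
Jorvik: 0
Marden: 6  (via Jorvik)
Quorn: 7  (via Jorvik)
Fenn: 10  (via Marden)
Arlen: 10  (via Marden)
Selby: 10  (via Quorn)
Pirton: 10  (via Quorn)
Kelso: 12  (via Quorn)
Tarn: 16  (via Pirton)
Shortest route: Jorvik → Quorn → Pirton → Tarn = 16 km.

16 km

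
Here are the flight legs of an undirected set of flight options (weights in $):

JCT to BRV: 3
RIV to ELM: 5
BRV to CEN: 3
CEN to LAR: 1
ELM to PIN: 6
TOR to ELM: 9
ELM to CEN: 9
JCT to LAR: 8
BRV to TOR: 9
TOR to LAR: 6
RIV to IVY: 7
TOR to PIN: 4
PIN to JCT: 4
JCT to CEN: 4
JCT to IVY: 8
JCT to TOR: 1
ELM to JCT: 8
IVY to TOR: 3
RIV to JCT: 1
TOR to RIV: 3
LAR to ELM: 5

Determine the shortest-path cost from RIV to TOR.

Enumerating some paths:
RIV - TOR: 3 = 3
RIV - JCT - TOR: 1+1 = 2
Cheapest is RIV - JCT - TOR at $2.

$2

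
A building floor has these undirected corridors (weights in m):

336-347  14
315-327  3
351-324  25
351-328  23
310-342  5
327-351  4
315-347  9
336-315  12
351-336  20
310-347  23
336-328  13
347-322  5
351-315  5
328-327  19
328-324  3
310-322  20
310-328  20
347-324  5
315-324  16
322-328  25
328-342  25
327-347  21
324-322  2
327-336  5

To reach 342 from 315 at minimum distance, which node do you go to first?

347

Enumerating some paths:
315 → 347 → 310 → 342: 9+23+5 = 37
315 → 347 → 322 → 310 → 342: 9+5+20+5 = 39
315 → 347 → 324 → 322 → 310 → 342: 9+5+2+20+5 = 41
The minimum is 37 m via 315 → 347 → 310 → 342.
So from 315 the first move is to 347.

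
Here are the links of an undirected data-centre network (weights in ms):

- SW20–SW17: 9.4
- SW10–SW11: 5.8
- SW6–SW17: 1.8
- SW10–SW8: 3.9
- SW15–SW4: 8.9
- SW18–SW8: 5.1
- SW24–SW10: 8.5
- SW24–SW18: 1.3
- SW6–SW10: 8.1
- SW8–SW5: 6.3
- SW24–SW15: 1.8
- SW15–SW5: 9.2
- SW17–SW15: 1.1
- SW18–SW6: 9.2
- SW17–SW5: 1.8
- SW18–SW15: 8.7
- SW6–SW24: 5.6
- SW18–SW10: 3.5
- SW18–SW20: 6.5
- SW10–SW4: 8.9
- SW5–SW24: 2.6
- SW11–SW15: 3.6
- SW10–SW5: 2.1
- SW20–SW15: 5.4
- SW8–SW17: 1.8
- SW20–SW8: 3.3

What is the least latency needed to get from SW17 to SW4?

Settle nodes by increasing distance from SW17:
SW17: 0
SW15: 1.1  (via SW17)
SW6: 1.8  (via SW17)
SW8: 1.8  (via SW17)
SW5: 1.8  (via SW17)
SW24: 2.9  (via SW15)
SW10: 3.9  (via SW5)
SW18: 4.2  (via SW24)
SW11: 4.7  (via SW15)
SW20: 5.1  (via SW8)
SW4: 10  (via SW15)
Shortest route: SW17 → SW15 → SW4 = 10 ms.

10 ms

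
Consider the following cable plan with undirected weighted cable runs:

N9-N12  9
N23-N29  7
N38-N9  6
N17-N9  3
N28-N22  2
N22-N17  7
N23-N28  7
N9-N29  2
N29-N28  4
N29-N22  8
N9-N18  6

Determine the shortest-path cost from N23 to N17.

12

Candidate routes:
N23 - N29 - N9 - N17: 7+2+3 = 12
N23 - N28 - N29 - N9 - N17: 7+4+2+3 = 16
N23 - N28 - N22 - N17: 7+2+7 = 16
Cheapest is N23 - N29 - N9 - N17 at 12.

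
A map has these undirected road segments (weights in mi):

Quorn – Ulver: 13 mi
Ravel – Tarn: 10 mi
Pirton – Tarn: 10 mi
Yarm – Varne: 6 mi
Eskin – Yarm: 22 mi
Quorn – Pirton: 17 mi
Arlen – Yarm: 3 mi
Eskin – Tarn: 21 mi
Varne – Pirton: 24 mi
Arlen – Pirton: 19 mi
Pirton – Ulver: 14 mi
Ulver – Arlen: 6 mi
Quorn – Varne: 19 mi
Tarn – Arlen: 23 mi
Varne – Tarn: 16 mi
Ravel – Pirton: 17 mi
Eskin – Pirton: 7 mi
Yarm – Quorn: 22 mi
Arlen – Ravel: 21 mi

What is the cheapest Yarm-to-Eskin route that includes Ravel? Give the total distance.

48 mi

Best Yarm to Ravel: Yarm–Arlen–Ravel costing 24
Best Ravel to Eskin: Ravel–Pirton–Eskin costing 24
Total via Ravel: 24 + 24 = 48 mi.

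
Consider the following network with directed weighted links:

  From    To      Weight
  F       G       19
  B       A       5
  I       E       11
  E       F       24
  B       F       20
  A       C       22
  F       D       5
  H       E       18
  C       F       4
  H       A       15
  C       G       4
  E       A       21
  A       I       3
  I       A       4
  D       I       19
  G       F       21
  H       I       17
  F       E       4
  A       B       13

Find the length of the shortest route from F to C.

Running Dijkstra from F:
F: 0
E: 4  (via F)
D: 5  (via F)
G: 19  (via F)
I: 24  (via D)
A: 25  (via E)
B: 38  (via A)
C: 47  (via A)
Shortest route: F–E–A–C = 47.

47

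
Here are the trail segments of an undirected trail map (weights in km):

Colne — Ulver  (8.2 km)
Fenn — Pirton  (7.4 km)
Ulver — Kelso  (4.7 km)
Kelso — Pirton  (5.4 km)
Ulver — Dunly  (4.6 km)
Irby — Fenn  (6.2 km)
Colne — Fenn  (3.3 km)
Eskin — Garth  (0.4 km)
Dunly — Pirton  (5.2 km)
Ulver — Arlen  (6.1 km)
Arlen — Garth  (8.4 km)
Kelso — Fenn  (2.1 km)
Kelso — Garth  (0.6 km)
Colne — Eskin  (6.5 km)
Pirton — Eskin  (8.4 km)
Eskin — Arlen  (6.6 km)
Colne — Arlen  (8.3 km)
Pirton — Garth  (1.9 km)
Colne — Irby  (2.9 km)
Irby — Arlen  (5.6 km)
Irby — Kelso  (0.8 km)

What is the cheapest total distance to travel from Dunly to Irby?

Compare a few routes:
Dunly–Pirton–Eskin–Garth–Kelso–Irby: 5.2+8.4+0.4+0.6+0.8 = 15.4
Dunly–Pirton–Garth–Kelso–Irby: 5.2+1.9+0.6+0.8 = 8.5
Dunly–Ulver–Kelso–Irby: 4.6+4.7+0.8 = 10.1
Dunly–Pirton–Kelso–Irby: 5.2+5.4+0.8 = 11.4
Cheapest is Dunly–Pirton–Garth–Kelso–Irby at 8.5 km.

8.5 km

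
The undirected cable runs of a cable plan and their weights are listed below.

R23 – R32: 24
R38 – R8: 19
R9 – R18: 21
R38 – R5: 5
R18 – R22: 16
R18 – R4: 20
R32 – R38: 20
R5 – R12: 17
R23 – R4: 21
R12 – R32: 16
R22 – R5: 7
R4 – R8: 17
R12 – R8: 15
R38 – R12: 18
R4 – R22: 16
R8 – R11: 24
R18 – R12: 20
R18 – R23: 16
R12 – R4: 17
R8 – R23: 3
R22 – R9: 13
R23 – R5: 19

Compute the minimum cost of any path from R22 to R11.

Enumerating some paths:
R22 - R5 - R23 - R8 - R11: 7+19+3+24 = 53
R22 - R5 - R38 - R8 - R11: 7+5+19+24 = 55
R22 - R4 - R8 - R11: 16+17+24 = 57
Cheapest is R22 - R5 - R23 - R8 - R11 at 53.

53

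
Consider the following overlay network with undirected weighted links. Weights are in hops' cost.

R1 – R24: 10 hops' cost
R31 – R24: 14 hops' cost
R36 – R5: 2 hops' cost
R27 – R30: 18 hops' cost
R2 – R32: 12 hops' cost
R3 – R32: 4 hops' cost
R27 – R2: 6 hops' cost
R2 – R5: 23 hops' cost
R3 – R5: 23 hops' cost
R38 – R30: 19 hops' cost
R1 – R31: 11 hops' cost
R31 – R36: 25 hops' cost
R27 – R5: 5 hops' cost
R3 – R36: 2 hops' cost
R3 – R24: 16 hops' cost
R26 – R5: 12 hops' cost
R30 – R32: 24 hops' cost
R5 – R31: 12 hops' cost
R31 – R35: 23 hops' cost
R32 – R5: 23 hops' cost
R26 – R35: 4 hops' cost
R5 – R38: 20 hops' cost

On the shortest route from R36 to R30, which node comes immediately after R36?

Candidate routes:
R36 - R3 - R32 - R30: 2+4+24 = 30
R36 - R5 - R27 - R30: 2+5+18 = 25
The minimum is 25 hops' cost via R36 - R5 - R27 - R30.
So from R36 the first move is to R5.

R5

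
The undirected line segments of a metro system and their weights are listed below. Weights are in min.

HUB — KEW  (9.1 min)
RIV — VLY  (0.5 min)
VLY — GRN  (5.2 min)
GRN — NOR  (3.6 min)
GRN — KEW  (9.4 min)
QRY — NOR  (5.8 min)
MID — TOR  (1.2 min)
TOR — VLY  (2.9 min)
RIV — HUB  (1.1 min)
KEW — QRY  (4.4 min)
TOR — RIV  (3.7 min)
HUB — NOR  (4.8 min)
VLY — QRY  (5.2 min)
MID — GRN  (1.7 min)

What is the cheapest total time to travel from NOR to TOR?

6.5 min

Compare a few routes:
NOR - HUB - RIV - VLY - TOR: 4.8+1.1+0.5+2.9 = 9.3
NOR - HUB - RIV - TOR: 4.8+1.1+3.7 = 9.6
NOR - GRN - MID - TOR: 3.6+1.7+1.2 = 6.5
The minimum is 6.5 min via NOR - GRN - MID - TOR.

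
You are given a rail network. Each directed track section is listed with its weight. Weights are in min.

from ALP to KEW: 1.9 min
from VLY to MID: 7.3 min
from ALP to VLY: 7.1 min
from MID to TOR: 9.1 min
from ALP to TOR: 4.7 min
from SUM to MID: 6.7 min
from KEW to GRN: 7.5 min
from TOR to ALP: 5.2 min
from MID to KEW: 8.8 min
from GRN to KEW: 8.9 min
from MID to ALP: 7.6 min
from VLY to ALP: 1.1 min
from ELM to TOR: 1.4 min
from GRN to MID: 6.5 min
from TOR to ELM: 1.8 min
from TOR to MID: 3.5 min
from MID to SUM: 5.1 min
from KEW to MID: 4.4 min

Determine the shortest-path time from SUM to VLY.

21.4 min

Compare a few routes:
SUM - MID - TOR - ALP - VLY: 6.7+9.1+5.2+7.1 = 28.1
SUM - MID - ALP - VLY: 6.7+7.6+7.1 = 21.4
Cheapest is SUM - MID - ALP - VLY at 21.4 min.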